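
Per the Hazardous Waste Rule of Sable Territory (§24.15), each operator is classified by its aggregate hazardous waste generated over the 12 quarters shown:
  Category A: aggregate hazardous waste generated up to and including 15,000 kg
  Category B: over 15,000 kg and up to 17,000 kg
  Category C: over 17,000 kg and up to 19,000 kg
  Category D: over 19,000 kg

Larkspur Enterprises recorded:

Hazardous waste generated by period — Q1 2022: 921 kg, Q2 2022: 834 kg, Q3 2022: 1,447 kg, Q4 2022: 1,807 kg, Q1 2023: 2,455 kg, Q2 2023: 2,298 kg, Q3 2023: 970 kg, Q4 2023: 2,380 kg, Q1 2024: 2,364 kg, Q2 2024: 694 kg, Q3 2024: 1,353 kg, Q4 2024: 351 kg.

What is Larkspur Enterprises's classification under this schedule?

Category C

Aggregate hazardous waste generated: 921 kg + 834 kg + 1,447 kg + 1,807 kg + 2,455 kg + 2,298 kg + 970 kg + 2,380 kg + 2,364 kg + 694 kg + 1,353 kg + 351 kg = 17,874 kg.
17,000 kg < 17,874 kg ≤ 19,000 kg, so Category C applies.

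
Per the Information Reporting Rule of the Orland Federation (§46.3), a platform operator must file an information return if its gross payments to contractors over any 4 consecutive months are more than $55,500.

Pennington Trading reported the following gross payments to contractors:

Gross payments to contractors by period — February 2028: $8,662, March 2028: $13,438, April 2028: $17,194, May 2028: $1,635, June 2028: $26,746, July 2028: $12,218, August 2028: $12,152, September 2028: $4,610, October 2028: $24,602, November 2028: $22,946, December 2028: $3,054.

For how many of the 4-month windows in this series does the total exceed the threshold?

4

February 2028–May 2028: $8,662 + $13,438 + $17,194 + $1,635 = $40,929 (under)
March 2028–June 2028: $13,438 + $17,194 + $1,635 + $26,746 = $59,013 (over)
April 2028–July 2028: $17,194 + $1,635 + $26,746 + $12,218 = $57,793 (over)
May 2028–August 2028: $1,635 + $26,746 + $12,218 + $12,152 = $52,751 (under)
June 2028–September 2028: $26,746 + $12,218 + $12,152 + $4,610 = $55,726 (over)
July 2028–October 2028: $12,218 + $12,152 + $4,610 + $24,602 = $53,582 (under)
August 2028–November 2028: $12,152 + $4,610 + $24,602 + $22,946 = $64,310 (over)
September 2028–December 2028: $4,610 + $24,602 + $22,946 + $3,054 = $55,212 (under)
4 windows exceed the threshold.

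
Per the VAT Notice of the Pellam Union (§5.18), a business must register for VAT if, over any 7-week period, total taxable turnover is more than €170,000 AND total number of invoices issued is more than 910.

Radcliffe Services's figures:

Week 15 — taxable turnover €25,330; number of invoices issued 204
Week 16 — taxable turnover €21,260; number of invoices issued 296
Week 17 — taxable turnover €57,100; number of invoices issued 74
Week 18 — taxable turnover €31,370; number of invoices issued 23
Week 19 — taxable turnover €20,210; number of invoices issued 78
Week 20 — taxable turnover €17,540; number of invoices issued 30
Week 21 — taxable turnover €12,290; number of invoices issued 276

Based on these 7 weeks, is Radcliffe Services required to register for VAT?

Yes

Total taxable turnover: €25,330 + €21,260 + €57,100 + €31,370 + €20,210 + €17,540 + €12,290 = €185,100 (> €170,000).
Total number of invoices issued: 204 + 296 + 74 + 23 + 78 + 30 + 276 = 981 (> 910).
The test is 'and': both thresholds are exceeded.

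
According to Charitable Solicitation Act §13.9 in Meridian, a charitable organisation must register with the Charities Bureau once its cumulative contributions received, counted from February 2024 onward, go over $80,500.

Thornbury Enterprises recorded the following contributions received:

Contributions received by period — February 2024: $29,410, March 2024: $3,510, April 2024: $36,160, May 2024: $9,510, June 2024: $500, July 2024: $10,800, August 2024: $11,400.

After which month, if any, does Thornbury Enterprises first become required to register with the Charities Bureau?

July 2024

Through February 2024: $29,410
Through March 2024: $32,920
Through April 2024: $69,080
Through May 2024: $78,590
Through June 2024: $79,090
Through July 2024: $89,890 ← exceeds threshold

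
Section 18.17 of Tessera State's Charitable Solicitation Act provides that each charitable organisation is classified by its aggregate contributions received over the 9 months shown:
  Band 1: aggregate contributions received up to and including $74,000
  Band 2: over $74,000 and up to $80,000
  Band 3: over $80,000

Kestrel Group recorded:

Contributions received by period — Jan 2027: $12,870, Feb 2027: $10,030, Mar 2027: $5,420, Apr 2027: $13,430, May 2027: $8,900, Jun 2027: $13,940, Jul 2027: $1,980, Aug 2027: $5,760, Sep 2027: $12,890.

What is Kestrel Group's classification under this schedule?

Band 3

Aggregate contributions received: $12,870 + $10,030 + $5,420 + $13,430 + $8,900 + $13,940 + $1,980 + $5,760 + $12,890 = $85,220.
$85,220 > $80,000, so Band 3 applies.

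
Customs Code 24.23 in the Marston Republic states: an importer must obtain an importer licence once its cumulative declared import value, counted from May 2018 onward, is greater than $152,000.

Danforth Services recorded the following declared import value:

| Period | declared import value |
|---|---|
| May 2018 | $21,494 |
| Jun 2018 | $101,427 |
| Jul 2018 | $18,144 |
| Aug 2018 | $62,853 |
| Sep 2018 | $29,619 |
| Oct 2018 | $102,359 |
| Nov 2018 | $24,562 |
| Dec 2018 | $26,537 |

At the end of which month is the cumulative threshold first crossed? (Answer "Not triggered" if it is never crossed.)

Aug 2018

Through May 2018: $21,494
Through Jun 2018: $122,921
Through Jul 2018: $141,065
Through Aug 2018: $203,918 ← exceeds threshold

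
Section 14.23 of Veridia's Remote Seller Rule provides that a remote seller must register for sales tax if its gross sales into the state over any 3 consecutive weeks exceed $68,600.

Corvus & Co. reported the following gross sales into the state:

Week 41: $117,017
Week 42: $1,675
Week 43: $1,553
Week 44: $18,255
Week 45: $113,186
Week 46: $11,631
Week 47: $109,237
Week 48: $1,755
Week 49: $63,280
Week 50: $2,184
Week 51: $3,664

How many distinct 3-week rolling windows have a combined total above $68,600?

7

Week 41–Week 43: $117,017 + $1,675 + $1,553 = $120,245 (over)
Week 42–Week 44: $1,675 + $1,553 + $18,255 = $21,483 (under)
Week 43–Week 45: $1,553 + $18,255 + $113,186 = $132,994 (over)
Week 44–Week 46: $18,255 + $113,186 + $11,631 = $143,072 (over)
Week 45–Week 47: $113,186 + $11,631 + $109,237 = $234,054 (over)
Week 46–Week 48: $11,631 + $109,237 + $1,755 = $122,623 (over)
Week 47–Week 49: $109,237 + $1,755 + $63,280 = $174,272 (over)
Week 48–Week 50: $1,755 + $63,280 + $2,184 = $67,219 (under)
Week 49–Week 51: $63,280 + $2,184 + $3,664 = $69,128 (over)
7 windows exceed the threshold.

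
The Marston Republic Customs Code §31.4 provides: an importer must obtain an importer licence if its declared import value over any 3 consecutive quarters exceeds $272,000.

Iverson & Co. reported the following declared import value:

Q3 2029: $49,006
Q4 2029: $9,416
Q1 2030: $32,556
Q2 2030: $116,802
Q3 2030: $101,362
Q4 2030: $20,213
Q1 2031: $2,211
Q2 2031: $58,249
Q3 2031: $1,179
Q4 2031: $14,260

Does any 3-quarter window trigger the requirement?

Q3 2029–Q1 2030: $49,006 + $9,416 + $32,556 = $90,978 (under)
Q4 2029–Q2 2030: $9,416 + $32,556 + $116,802 = $158,774 (under)
Q1 2030–Q3 2030: $32,556 + $116,802 + $101,362 = $250,720 (under)
Q2 2030–Q4 2030: $116,802 + $101,362 + $20,213 = $238,377 (under)
Q3 2030–Q1 2031: $101,362 + $20,213 + $2,211 = $123,786 (under)
Q4 2030–Q2 2031: $20,213 + $2,211 + $58,249 = $80,673 (under)
Q1 2031–Q3 2031: $2,211 + $58,249 + $1,179 = $61,639 (under)
Q2 2031–Q4 2031: $58,249 + $1,179 + $14,260 = $73,688 (under)
No window exceeds $272,000.

No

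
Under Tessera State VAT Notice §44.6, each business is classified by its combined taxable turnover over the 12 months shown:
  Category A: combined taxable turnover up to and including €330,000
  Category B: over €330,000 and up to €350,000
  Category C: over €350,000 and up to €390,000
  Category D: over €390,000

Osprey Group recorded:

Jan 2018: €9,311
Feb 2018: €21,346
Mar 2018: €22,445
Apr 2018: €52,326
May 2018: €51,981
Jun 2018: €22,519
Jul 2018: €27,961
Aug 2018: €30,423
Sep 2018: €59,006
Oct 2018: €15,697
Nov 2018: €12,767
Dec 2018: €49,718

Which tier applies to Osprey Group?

Combined taxable turnover: €9,311 + €21,346 + €22,445 + €52,326 + €51,981 + €22,519 + €27,961 + €30,423 + €59,006 + €15,697 + €12,767 + €49,718 = €375,500.
€350,000 < €375,500 ≤ €390,000, so Category C applies.

Category C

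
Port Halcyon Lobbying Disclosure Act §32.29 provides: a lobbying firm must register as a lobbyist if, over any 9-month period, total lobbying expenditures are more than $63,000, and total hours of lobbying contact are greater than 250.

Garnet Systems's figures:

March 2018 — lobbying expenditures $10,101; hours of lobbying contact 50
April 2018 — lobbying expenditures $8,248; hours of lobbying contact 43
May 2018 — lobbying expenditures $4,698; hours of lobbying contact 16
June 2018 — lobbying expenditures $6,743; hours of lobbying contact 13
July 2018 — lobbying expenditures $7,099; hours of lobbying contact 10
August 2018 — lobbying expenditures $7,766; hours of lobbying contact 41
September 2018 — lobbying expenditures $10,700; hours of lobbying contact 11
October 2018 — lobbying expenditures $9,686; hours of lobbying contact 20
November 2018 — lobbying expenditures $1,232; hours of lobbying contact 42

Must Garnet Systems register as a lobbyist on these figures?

No

Total lobbying expenditures: $10,101 + $8,248 + $4,698 + $6,743 + $7,099 + $7,766 + $10,700 + $9,686 + $1,232 = $66,273 (> $63,000).
Total hours of lobbying contact: 50 + 43 + 16 + 13 + 10 + 41 + 11 + 20 + 42 = 246 (≤ 250).
The test is 'and': the rule requires both, and at least one is not exceeded.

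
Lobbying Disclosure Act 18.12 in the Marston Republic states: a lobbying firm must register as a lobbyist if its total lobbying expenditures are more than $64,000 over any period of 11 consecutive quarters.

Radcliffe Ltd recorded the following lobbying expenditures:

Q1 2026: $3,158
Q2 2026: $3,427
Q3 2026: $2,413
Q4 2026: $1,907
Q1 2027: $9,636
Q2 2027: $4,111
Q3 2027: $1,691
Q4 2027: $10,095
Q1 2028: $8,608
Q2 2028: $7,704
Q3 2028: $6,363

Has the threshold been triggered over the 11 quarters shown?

Total lobbying expenditures: $3,158 + $3,427 + $2,413 + $1,907 + $9,636 + $4,111 + $1,691 + $10,095 + $8,608 + $7,704 + $6,363 = $59,113.
$59,113 ≤ $64,000, so the threshold is not exceeded.

No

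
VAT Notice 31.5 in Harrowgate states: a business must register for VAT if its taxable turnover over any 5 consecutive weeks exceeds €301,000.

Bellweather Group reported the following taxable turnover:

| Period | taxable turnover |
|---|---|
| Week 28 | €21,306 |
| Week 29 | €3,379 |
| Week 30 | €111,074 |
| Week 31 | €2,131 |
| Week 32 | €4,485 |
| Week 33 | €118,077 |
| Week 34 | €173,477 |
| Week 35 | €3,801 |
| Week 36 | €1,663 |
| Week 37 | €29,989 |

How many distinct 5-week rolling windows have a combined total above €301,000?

4

Week 28–Week 32: €21,306 + €3,379 + €111,074 + €2,131 + €4,485 = €142,375 (under)
Week 29–Week 33: €3,379 + €111,074 + €2,131 + €4,485 + €118,077 = €239,146 (under)
Week 30–Week 34: €111,074 + €2,131 + €4,485 + €118,077 + €173,477 = €409,244 (over)
Week 31–Week 35: €2,131 + €4,485 + €118,077 + €173,477 + €3,801 = €301,971 (over)
Week 32–Week 36: €4,485 + €118,077 + €173,477 + €3,801 + €1,663 = €301,503 (over)
Week 33–Week 37: €118,077 + €173,477 + €3,801 + €1,663 + €29,989 = €327,007 (over)
4 windows exceed the threshold.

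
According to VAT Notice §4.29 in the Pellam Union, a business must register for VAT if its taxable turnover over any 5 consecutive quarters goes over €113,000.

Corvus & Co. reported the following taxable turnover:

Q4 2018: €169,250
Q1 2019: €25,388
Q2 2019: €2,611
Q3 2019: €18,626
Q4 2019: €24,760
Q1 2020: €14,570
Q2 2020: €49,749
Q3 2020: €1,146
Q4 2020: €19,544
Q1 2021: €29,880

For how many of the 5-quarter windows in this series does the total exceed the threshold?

Q4 2018–Q4 2019: €169,250 + €25,388 + €2,611 + €18,626 + €24,760 = €240,635 (over)
Q1 2019–Q1 2020: €25,388 + €2,611 + €18,626 + €24,760 + €14,570 = €85,955 (under)
Q2 2019–Q2 2020: €2,611 + €18,626 + €24,760 + €14,570 + €49,749 = €110,316 (under)
Q3 2019–Q3 2020: €18,626 + €24,760 + €14,570 + €49,749 + €1,146 = €108,851 (under)
Q4 2019–Q4 2020: €24,760 + €14,570 + €49,749 + €1,146 + €19,544 = €109,769 (under)
Q1 2020–Q1 2021: €14,570 + €49,749 + €1,146 + €19,544 + €29,880 = €114,889 (over)
2 windows exceed the threshold.

2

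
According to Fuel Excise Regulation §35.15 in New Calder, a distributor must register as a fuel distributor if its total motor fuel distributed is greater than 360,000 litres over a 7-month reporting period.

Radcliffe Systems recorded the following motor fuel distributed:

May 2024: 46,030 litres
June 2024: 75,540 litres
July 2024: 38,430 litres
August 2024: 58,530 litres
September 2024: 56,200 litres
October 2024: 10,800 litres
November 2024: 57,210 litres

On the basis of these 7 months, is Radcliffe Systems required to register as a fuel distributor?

No

Total motor fuel distributed: 46,030 litres + 75,540 litres + 38,430 litres + 58,530 litres + 56,200 litres + 10,800 litres + 57,210 litres = 342,740 litres.
342,740 litres ≤ 360,000 litres, so the threshold is not exceeded.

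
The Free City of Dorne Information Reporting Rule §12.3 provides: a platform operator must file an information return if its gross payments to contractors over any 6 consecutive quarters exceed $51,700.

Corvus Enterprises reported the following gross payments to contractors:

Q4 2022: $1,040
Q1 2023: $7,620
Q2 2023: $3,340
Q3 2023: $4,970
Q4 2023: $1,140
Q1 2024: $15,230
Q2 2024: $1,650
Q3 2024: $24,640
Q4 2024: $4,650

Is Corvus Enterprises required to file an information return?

Yes

Q4 2022–Q1 2024: $1,040 + $7,620 + $3,340 + $4,970 + $1,140 + $15,230 = $33,340 (under)
Q1 2023–Q2 2024: $7,620 + $3,340 + $4,970 + $1,140 + $15,230 + $1,650 = $33,950 (under)
Q2 2023–Q3 2024: $3,340 + $4,970 + $1,140 + $15,230 + $1,650 + $24,640 = $50,970 (under)
Q3 2023–Q4 2024: $4,970 + $1,140 + $15,230 + $1,650 + $24,640 + $4,650 = $52,280 (over)
At least one window exceeds $51,700.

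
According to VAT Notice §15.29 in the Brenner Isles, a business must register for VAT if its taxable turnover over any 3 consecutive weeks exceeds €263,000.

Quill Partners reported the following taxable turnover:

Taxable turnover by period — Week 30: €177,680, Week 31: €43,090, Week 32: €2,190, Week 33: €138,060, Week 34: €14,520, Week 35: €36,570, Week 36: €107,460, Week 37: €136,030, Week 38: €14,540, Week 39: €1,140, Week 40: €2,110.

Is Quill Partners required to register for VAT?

Yes

Week 30–Week 32: €177,680 + €43,090 + €2,190 = €222,960 (under)
Week 31–Week 33: €43,090 + €2,190 + €138,060 = €183,340 (under)
Week 32–Week 34: €2,190 + €138,060 + €14,520 = €154,770 (under)
Week 33–Week 35: €138,060 + €14,520 + €36,570 = €189,150 (under)
Week 34–Week 36: €14,520 + €36,570 + €107,460 = €158,550 (under)
Week 35–Week 37: €36,570 + €107,460 + €136,030 = €280,060 (over)
Week 36–Week 38: €107,460 + €136,030 + €14,540 = €258,030 (under)
Week 37–Week 39: €136,030 + €14,540 + €1,140 = €151,710 (under)
Week 38–Week 40: €14,540 + €1,140 + €2,110 = €17,790 (under)
At least one window exceeds €263,000.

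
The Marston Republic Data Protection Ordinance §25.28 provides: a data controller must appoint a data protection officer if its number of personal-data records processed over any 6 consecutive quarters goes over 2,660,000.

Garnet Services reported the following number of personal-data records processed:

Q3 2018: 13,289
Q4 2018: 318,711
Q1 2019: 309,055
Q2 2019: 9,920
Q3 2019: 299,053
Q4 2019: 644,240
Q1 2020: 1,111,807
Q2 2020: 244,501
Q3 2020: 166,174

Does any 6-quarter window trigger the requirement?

Yes

Q3 2018–Q4 2019: 13,289 + 318,711 + 309,055 + 9,920 + 299,053 + 644,240 = 1,594,268 (under)
Q4 2018–Q1 2020: 318,711 + 309,055 + 9,920 + 299,053 + 644,240 + 1,111,807 = 2,692,786 (over)
Q1 2019–Q2 2020: 309,055 + 9,920 + 299,053 + 644,240 + 1,111,807 + 244,501 = 2,618,576 (under)
Q2 2019–Q3 2020: 9,920 + 299,053 + 644,240 + 1,111,807 + 244,501 + 166,174 = 2,475,695 (under)
At least one window exceeds 2,660,000.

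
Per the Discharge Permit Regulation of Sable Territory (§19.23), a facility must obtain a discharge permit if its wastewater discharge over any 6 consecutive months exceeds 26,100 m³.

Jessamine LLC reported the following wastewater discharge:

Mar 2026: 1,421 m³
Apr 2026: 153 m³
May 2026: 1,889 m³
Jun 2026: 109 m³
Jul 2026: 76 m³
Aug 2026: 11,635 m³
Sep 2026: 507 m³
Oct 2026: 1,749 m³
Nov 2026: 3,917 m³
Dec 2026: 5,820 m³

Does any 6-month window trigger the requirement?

Mar 2026–Aug 2026: 1,421 m³ + 153 m³ + 1,889 m³ + 109 m³ + 76 m³ + 11,635 m³ = 15,283 m³ (under)
Apr 2026–Sep 2026: 153 m³ + 1,889 m³ + 109 m³ + 76 m³ + 11,635 m³ + 507 m³ = 14,369 m³ (under)
May 2026–Oct 2026: 1,889 m³ + 109 m³ + 76 m³ + 11,635 m³ + 507 m³ + 1,749 m³ = 15,965 m³ (under)
Jun 2026–Nov 2026: 109 m³ + 76 m³ + 11,635 m³ + 507 m³ + 1,749 m³ + 3,917 m³ = 17,993 m³ (under)
Jul 2026–Dec 2026: 76 m³ + 11,635 m³ + 507 m³ + 1,749 m³ + 3,917 m³ + 5,820 m³ = 23,704 m³ (under)
No window exceeds 26,100 m³.

No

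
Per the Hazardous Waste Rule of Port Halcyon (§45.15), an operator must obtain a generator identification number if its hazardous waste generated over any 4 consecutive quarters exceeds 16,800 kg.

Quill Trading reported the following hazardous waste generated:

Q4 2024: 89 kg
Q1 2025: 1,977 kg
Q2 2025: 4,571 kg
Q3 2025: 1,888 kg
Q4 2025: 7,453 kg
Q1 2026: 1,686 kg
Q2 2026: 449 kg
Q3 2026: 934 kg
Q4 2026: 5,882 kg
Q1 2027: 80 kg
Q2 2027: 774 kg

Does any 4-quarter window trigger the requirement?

Q4 2024–Q3 2025: 89 kg + 1,977 kg + 4,571 kg + 1,888 kg = 8,525 kg (under)
Q1 2025–Q4 2025: 1,977 kg + 4,571 kg + 1,888 kg + 7,453 kg = 15,889 kg (under)
Q2 2025–Q1 2026: 4,571 kg + 1,888 kg + 7,453 kg + 1,686 kg = 15,598 kg (under)
Q3 2025–Q2 2026: 1,888 kg + 7,453 kg + 1,686 kg + 449 kg = 11,476 kg (under)
Q4 2025–Q3 2026: 7,453 kg + 1,686 kg + 449 kg + 934 kg = 10,522 kg (under)
Q1 2026–Q4 2026: 1,686 kg + 449 kg + 934 kg + 5,882 kg = 8,951 kg (under)
Q2 2026–Q1 2027: 449 kg + 934 kg + 5,882 kg + 80 kg = 7,345 kg (under)
Q3 2026–Q2 2027: 934 kg + 5,882 kg + 80 kg + 774 kg = 7,670 kg (under)
No window exceeds 16,800 kg.

No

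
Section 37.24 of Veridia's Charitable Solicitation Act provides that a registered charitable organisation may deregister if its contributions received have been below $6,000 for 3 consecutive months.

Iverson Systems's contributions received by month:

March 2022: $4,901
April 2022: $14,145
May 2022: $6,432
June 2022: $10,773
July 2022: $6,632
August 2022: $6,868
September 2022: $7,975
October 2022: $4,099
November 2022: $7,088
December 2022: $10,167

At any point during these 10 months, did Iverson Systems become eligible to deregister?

Months below $6,000: March 2022, October 2022.
Longest run of consecutive months below the threshold: 1.
1 < 3, so Iverson Systems never became eligible.

No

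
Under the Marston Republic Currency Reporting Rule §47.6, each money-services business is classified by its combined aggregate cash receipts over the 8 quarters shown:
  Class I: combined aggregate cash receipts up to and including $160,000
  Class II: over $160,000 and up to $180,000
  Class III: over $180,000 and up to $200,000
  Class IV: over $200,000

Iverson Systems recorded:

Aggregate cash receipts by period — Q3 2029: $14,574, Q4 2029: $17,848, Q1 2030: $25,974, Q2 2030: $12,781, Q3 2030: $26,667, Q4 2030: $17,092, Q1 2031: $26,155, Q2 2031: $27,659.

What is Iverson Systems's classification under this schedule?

Combined aggregate cash receipts: $14,574 + $17,848 + $25,974 + $12,781 + $26,667 + $17,092 + $26,155 + $27,659 = $168,750.
$160,000 < $168,750 ≤ $180,000, so Class II applies.

Class II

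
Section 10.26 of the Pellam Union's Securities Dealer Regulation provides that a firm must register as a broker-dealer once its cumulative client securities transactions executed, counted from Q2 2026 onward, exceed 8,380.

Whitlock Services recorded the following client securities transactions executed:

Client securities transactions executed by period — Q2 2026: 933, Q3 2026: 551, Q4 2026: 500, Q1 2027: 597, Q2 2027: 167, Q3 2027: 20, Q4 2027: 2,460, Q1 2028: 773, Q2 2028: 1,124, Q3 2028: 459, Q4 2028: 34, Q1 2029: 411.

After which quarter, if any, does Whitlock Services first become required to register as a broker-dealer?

Through Q2 2026: 933
Through Q3 2026: 1,484
Through Q4 2026: 1,984
Through Q1 2027: 2,581
Through Q2 2027: 2,748
Through Q3 2027: 2,768
Through Q4 2027: 5,228
Through Q1 2028: 6,001
Through Q2 2028: 7,125
Through Q3 2028: 7,584
Through Q4 2028: 7,618
Through Q1 2029: 8,029
Final cumulative total 8,029 ≤ 8,380; the threshold is never exceeded.

Not triggered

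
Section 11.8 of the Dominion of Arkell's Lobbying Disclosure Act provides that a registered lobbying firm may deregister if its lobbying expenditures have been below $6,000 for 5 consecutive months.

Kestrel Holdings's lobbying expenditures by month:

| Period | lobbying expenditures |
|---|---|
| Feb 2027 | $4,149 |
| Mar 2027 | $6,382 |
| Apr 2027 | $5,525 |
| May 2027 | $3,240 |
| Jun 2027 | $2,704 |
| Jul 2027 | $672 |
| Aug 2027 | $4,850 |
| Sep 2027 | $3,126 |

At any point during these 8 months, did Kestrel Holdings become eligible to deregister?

Months below $6,000: Feb 2027, Apr 2027, May 2027, Jun 2027, Jul 2027, Aug 2027, Sep 2027.
Longest run of consecutive months below the threshold: 6.
6 ≥ 5, so Kestrel Holdings became eligible.

Yes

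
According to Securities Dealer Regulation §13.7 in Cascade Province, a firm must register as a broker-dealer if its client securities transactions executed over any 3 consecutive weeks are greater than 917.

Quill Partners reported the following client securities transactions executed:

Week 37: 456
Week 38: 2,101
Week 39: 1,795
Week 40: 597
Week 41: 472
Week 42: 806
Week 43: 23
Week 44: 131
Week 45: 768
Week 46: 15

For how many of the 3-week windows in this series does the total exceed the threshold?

7

Week 37–Week 39: 456 + 2,101 + 1,795 = 4,352 (over)
Week 38–Week 40: 2,101 + 1,795 + 597 = 4,493 (over)
Week 39–Week 41: 1,795 + 597 + 472 = 2,864 (over)
Week 40–Week 42: 597 + 472 + 806 = 1,875 (over)
Week 41–Week 43: 472 + 806 + 23 = 1,301 (over)
Week 42–Week 44: 806 + 23 + 131 = 960 (over)
Week 43–Week 45: 23 + 131 + 768 = 922 (over)
Week 44–Week 46: 131 + 768 + 15 = 914 (under)
7 windows exceed the threshold.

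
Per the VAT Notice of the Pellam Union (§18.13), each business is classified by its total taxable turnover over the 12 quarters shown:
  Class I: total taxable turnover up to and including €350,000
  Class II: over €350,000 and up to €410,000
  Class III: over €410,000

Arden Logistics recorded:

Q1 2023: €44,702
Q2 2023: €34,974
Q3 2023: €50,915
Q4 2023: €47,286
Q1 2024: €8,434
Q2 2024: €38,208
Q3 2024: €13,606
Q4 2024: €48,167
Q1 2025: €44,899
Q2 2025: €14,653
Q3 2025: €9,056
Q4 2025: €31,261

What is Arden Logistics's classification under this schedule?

Class II

Total taxable turnover: €44,702 + €34,974 + €50,915 + €47,286 + €8,434 + €38,208 + €13,606 + €48,167 + €44,899 + €14,653 + €9,056 + €31,261 = €386,161.
€350,000 < €386,161 ≤ €410,000, so Class II applies.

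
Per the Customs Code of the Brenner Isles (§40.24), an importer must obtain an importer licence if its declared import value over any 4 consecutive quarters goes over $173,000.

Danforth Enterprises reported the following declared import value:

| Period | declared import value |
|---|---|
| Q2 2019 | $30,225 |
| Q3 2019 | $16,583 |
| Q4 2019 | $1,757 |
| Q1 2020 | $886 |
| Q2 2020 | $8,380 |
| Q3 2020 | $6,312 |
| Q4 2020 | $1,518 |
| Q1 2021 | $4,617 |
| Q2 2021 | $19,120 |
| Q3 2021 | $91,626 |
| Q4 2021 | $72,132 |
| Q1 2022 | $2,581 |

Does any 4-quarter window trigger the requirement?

Yes

Q2 2019–Q1 2020: $30,225 + $16,583 + $1,757 + $886 = $49,451 (under)
Q3 2019–Q2 2020: $16,583 + $1,757 + $886 + $8,380 = $27,606 (under)
Q4 2019–Q3 2020: $1,757 + $886 + $8,380 + $6,312 = $17,335 (under)
Q1 2020–Q4 2020: $886 + $8,380 + $6,312 + $1,518 = $17,096 (under)
Q2 2020–Q1 2021: $8,380 + $6,312 + $1,518 + $4,617 = $20,827 (under)
Q3 2020–Q2 2021: $6,312 + $1,518 + $4,617 + $19,120 = $31,567 (under)
Q4 2020–Q3 2021: $1,518 + $4,617 + $19,120 + $91,626 = $116,881 (under)
Q1 2021–Q4 2021: $4,617 + $19,120 + $91,626 + $72,132 = $187,495 (over)
Q2 2021–Q1 2022: $19,120 + $91,626 + $72,132 + $2,581 = $185,459 (over)
At least one window exceeds $173,000.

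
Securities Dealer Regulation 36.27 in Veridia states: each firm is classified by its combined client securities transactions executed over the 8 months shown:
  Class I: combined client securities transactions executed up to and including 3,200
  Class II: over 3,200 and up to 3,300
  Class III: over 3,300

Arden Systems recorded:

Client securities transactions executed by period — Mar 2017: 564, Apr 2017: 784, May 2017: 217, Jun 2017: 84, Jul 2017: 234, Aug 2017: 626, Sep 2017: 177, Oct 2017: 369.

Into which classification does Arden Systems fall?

Combined client securities transactions executed: 564 + 784 + 217 + 84 + 234 + 626 + 177 + 369 = 3,055.
3,055 ≤ 3,200, so Class I applies.

Class I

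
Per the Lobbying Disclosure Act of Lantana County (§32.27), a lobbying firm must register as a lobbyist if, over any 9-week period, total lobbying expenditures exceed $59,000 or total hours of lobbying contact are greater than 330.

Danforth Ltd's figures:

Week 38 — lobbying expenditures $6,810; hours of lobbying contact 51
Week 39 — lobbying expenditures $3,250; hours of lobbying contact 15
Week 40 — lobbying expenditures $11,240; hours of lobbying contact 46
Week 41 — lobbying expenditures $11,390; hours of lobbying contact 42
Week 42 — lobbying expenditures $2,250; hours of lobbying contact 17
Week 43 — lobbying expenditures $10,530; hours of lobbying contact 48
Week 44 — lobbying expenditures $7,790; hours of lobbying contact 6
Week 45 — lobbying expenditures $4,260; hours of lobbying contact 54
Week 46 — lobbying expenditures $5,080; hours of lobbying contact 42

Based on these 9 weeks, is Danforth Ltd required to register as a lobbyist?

Yes

Total lobbying expenditures: $6,810 + $3,250 + $11,240 + $11,390 + $2,250 + $10,530 + $7,790 + $4,260 + $5,080 = $62,600 (> $59,000).
Total hours of lobbying contact: 51 + 15 + 46 + 42 + 17 + 48 + 6 + 54 + 42 = 321 (≤ 330).
The test is 'or': at least one threshold is exceeded.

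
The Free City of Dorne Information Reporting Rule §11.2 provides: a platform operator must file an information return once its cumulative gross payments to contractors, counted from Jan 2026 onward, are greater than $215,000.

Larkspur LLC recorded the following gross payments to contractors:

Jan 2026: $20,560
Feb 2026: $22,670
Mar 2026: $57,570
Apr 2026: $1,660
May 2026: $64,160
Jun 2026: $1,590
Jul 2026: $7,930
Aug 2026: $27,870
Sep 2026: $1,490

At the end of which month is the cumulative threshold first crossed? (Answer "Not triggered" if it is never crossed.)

Not triggered

Through Jan 2026: $20,560
Through Feb 2026: $43,230
Through Mar 2026: $100,800
Through Apr 2026: $102,460
Through May 2026: $166,620
Through Jun 2026: $168,210
Through Jul 2026: $176,140
Through Aug 2026: $204,010
Through Sep 2026: $205,500
Final cumulative total $205,500 ≤ $215,000; the threshold is never exceeded.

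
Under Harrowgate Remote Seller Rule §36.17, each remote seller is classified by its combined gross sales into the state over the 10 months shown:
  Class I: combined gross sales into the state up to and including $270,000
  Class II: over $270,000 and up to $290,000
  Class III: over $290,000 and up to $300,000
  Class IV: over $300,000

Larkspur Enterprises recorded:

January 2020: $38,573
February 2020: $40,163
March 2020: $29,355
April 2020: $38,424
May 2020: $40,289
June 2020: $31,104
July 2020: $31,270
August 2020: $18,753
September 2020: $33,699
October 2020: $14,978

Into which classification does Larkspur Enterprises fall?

Class IV

Combined gross sales into the state: $38,573 + $40,163 + $29,355 + $38,424 + $40,289 + $31,104 + $31,270 + $18,753 + $33,699 + $14,978 = $316,608.
$316,608 > $300,000, so Class IV applies.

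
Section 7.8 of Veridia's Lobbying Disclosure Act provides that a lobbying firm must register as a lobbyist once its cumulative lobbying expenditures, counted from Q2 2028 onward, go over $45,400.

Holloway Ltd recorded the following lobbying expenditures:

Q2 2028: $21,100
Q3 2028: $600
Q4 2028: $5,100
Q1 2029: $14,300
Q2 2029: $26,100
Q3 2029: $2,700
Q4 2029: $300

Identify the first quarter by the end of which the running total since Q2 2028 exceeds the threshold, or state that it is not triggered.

Q2 2029

Through Q2 2028: $21,100
Through Q3 2028: $21,700
Through Q4 2028: $26,800
Through Q1 2029: $41,100
Through Q2 2029: $67,200 ← exceeds threshold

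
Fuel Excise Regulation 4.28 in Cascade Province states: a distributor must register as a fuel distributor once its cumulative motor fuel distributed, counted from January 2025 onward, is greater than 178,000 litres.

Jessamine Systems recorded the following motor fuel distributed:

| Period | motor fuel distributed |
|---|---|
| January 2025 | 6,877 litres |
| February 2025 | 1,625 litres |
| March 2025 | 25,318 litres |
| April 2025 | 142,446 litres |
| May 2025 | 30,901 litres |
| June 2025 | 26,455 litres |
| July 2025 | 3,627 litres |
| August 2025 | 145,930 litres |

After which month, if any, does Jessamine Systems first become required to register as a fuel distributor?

Through January 2025: 6,877 litres
Through February 2025: 8,502 litres
Through March 2025: 33,820 litres
Through April 2025: 176,266 litres
Through May 2025: 207,167 litres ← exceeds threshold

May 2025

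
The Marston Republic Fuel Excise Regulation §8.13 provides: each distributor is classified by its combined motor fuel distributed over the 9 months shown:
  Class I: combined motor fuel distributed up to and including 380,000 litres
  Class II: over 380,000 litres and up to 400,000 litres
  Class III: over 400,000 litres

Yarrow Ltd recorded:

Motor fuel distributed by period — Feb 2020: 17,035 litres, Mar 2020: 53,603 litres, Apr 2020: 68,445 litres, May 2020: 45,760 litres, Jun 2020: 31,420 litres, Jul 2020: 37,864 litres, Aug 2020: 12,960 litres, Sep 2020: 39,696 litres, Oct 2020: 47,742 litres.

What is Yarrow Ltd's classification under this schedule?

Combined motor fuel distributed: 17,035 litres + 53,603 litres + 68,445 litres + 45,760 litres + 31,420 litres + 37,864 litres + 12,960 litres + 39,696 litres + 47,742 litres = 354,525 litres.
354,525 litres ≤ 380,000 litres, so Class I applies.

Class I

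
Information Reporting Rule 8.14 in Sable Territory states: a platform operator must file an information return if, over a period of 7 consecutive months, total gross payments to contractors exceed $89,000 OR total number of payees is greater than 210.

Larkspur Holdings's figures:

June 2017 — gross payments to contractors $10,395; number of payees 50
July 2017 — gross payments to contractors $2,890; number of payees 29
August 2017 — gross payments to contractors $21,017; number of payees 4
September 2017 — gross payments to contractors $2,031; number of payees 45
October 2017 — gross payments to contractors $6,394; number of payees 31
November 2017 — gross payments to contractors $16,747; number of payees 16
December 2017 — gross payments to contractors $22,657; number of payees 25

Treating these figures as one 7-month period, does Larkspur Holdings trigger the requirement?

Total gross payments to contractors: $10,395 + $2,890 + $21,017 + $2,031 + $6,394 + $16,747 + $22,657 = $82,131 (≤ $89,000).
Total number of payees: 50 + 29 + 4 + 45 + 31 + 16 + 25 = 200 (≤ 210).
The test is 'or': neither threshold is exceeded.

No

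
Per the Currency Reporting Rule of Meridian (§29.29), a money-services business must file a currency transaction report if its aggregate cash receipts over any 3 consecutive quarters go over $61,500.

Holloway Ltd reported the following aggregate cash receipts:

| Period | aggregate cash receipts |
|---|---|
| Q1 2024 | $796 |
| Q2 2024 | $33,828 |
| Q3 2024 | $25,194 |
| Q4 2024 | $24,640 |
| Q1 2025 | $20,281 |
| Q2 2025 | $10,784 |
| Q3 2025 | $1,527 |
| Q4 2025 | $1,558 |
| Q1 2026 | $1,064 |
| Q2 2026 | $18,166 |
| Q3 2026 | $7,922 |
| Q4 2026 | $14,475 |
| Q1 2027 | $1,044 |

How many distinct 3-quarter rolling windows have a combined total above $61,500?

Q1 2024–Q3 2024: $796 + $33,828 + $25,194 = $59,818 (under)
Q2 2024–Q4 2024: $33,828 + $25,194 + $24,640 = $83,662 (over)
Q3 2024–Q1 2025: $25,194 + $24,640 + $20,281 = $70,115 (over)
Q4 2024–Q2 2025: $24,640 + $20,281 + $10,784 = $55,705 (under)
Q1 2025–Q3 2025: $20,281 + $10,784 + $1,527 = $32,592 (under)
Q2 2025–Q4 2025: $10,784 + $1,527 + $1,558 = $13,869 (under)
Q3 2025–Q1 2026: $1,527 + $1,558 + $1,064 = $4,149 (under)
Q4 2025–Q2 2026: $1,558 + $1,064 + $18,166 = $20,788 (under)
Q1 2026–Q3 2026: $1,064 + $18,166 + $7,922 = $27,152 (under)
Q2 2026–Q4 2026: $18,166 + $7,922 + $14,475 = $40,563 (under)
Q3 2026–Q1 2027: $7,922 + $14,475 + $1,044 = $23,441 (under)
2 windows exceed the threshold.

2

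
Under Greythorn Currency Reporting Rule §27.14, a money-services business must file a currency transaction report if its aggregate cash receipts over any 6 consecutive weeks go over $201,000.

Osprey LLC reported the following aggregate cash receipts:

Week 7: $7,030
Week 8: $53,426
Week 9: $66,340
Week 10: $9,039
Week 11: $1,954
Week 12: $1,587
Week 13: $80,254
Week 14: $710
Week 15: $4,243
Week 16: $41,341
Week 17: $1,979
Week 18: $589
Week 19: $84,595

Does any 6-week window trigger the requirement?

Yes

Week 7–Week 12: $7,030 + $53,426 + $66,340 + $9,039 + $1,954 + $1,587 = $139,376 (under)
Week 8–Week 13: $53,426 + $66,340 + $9,039 + $1,954 + $1,587 + $80,254 = $212,600 (over)
Week 9–Week 14: $66,340 + $9,039 + $1,954 + $1,587 + $80,254 + $710 = $159,884 (under)
Week 10–Week 15: $9,039 + $1,954 + $1,587 + $80,254 + $710 + $4,243 = $97,787 (under)
Week 11–Week 16: $1,954 + $1,587 + $80,254 + $710 + $4,243 + $41,341 = $130,089 (under)
Week 12–Week 17: $1,587 + $80,254 + $710 + $4,243 + $41,341 + $1,979 = $130,114 (under)
Week 13–Week 18: $80,254 + $710 + $4,243 + $41,341 + $1,979 + $589 = $129,116 (under)
Week 14–Week 19: $710 + $4,243 + $41,341 + $1,979 + $589 + $84,595 = $133,457 (under)
At least one window exceeds $201,000.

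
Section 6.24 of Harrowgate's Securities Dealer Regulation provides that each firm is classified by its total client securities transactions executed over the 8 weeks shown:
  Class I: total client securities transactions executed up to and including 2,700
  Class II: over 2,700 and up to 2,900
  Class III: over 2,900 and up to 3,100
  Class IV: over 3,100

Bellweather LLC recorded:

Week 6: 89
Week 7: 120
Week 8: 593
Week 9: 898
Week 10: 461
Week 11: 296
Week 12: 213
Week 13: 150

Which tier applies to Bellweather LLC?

Total client securities transactions executed: 89 + 120 + 593 + 898 + 461 + 296 + 213 + 150 = 2,820.
2,700 < 2,820 ≤ 2,900, so Class II applies.

Class II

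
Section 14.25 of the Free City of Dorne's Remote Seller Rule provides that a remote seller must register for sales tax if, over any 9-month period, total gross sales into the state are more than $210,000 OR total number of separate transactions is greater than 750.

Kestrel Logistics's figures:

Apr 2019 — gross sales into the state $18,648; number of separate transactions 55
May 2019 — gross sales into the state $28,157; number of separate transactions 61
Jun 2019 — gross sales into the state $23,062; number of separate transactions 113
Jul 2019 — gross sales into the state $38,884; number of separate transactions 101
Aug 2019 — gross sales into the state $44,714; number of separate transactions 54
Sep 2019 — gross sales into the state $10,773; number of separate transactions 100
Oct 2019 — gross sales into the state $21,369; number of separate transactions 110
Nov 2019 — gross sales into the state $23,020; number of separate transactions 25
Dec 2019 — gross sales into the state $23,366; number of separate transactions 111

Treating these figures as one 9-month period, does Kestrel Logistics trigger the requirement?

Total gross sales into the state: $18,648 + $28,157 + $23,062 + $38,884 + $44,714 + $10,773 + $21,369 + $23,020 + $23,366 = $231,993 (> $210,000).
Total number of separate transactions: 55 + 61 + 113 + 101 + 54 + 100 + 110 + 25 + 111 = 730 (≤ 750).
The test is 'or': at least one threshold is exceeded.

Yes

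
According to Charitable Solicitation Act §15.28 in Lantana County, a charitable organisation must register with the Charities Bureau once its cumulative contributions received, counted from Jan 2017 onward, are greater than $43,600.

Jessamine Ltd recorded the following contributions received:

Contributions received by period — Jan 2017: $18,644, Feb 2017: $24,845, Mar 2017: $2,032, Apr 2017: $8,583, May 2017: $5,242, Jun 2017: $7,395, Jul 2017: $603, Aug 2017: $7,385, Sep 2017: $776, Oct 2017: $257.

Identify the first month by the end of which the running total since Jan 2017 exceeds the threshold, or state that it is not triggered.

Mar 2017

Through Jan 2017: $18,644
Through Feb 2017: $43,489
Through Mar 2017: $45,521 ← exceeds threshold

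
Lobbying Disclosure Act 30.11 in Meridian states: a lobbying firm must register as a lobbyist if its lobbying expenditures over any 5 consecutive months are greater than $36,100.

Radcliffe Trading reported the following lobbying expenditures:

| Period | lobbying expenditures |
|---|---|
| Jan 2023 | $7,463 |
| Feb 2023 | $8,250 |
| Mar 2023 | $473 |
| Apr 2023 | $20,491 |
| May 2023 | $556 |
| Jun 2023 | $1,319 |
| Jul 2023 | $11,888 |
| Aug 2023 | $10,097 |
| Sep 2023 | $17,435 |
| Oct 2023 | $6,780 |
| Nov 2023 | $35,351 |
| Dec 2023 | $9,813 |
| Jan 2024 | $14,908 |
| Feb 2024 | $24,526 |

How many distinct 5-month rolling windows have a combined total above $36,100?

8

Jan 2023–May 2023: $7,463 + $8,250 + $473 + $20,491 + $556 = $37,233 (over)
Feb 2023–Jun 2023: $8,250 + $473 + $20,491 + $556 + $1,319 = $31,089 (under)
Mar 2023–Jul 2023: $473 + $20,491 + $556 + $1,319 + $11,888 = $34,727 (under)
Apr 2023–Aug 2023: $20,491 + $556 + $1,319 + $11,888 + $10,097 = $44,351 (over)
May 2023–Sep 2023: $556 + $1,319 + $11,888 + $10,097 + $17,435 = $41,295 (over)
Jun 2023–Oct 2023: $1,319 + $11,888 + $10,097 + $17,435 + $6,780 = $47,519 (over)
Jul 2023–Nov 2023: $11,888 + $10,097 + $17,435 + $6,780 + $35,351 = $81,551 (over)
Aug 2023–Dec 2023: $10,097 + $17,435 + $6,780 + $35,351 + $9,813 = $79,476 (over)
Sep 2023–Jan 2024: $17,435 + $6,780 + $35,351 + $9,813 + $14,908 = $84,287 (over)
Oct 2023–Feb 2024: $6,780 + $35,351 + $9,813 + $14,908 + $24,526 = $91,378 (over)
8 windows exceed the threshold.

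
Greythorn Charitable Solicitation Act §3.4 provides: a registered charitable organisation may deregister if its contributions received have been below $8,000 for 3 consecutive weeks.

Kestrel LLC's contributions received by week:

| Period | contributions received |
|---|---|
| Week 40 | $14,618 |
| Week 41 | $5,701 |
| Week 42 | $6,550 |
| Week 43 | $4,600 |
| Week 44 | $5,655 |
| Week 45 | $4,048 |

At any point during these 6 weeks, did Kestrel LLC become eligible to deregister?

Yes

Weeks below $8,000: Week 41, Week 42, Week 43, Week 44, Week 45.
Longest run of consecutive weeks below the threshold: 5.
5 ≥ 3, so Kestrel LLC became eligible.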